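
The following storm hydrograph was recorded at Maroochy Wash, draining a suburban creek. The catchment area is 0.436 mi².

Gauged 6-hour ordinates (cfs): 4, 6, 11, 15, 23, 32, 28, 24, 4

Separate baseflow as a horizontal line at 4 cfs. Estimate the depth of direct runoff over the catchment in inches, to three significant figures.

Direct runoff: 0.0, 2.0, 7.0, 11.0, 19.0, 28.0, 24.0, 20.0, 0.0 cfs; ΣQ_DR = 111.0 cfs.
V = ΣQ_DR · Δt = 111.0 × 21600 s = 2.398 × 10^6 ft³.
Over A = 0.436 mi², depth = V / A = 2.37 in.

d ≈ 2.37 in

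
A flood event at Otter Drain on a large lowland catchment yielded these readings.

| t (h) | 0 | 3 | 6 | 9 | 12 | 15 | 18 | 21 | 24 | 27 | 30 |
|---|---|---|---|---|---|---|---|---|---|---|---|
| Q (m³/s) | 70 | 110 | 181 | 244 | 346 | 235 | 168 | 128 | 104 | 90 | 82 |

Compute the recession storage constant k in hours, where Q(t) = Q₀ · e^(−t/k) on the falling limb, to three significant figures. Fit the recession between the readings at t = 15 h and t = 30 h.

On the falling limb, Q drops from 235 to 82 m³/s between t = 15 h and t = 30 h (Δt = 15 h).
k = −Δt / ln(Q₂/Q₁) = −15 / ln(82/235) = 14.2 h.

k ≈ 14.2 h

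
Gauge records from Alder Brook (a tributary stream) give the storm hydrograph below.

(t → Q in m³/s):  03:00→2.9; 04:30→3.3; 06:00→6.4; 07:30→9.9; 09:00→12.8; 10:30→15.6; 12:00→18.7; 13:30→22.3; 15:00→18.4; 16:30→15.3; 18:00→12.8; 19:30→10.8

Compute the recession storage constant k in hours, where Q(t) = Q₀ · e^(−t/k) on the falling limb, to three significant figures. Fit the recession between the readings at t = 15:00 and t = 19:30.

k ≈ 8.45 h

On the falling limb, Q drops from 18.4 to 10.8 m³/s between t = 15:00 and t = 19:30 (Δt = 4.5 h).
k = −Δt / ln(Q₂/Q₁) = −4.5 / ln(10.8/18.4) = 8.45 h.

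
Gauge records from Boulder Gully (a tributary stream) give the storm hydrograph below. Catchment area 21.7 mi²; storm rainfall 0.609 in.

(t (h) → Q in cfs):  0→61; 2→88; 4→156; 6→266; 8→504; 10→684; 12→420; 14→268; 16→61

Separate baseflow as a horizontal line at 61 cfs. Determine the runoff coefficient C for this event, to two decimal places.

ΣQ_DR = 1959 cfs; V = ΣQ_DR·Δt = 1.410 × 10^7 ft³.
Runoff depth d = V / A = 0.2798 in.
C = d / P = 0.2798 / 0.609 = 0.46.

C ≈ 0.46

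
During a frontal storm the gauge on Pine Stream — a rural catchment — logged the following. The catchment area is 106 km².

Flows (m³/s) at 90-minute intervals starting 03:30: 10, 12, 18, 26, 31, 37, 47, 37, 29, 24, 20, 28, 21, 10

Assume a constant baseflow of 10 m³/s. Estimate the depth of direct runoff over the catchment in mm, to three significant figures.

d ≈ 10.7 mm

Direct runoff: 0.0, 2.0, 8.0, 16.0, 21.0, 27.0, 37.0, 27.0, 19.0, 14.0, 10.0, 18.0, 11.0, 0.0 m³/s; ΣQ_DR = 210.0 m³/s.
V = ΣQ_DR · Δt = 210.0 × 5400 s = 1.134 × 10^6 m³.
Over A = 106 km², depth = V / A = 10.7 mm.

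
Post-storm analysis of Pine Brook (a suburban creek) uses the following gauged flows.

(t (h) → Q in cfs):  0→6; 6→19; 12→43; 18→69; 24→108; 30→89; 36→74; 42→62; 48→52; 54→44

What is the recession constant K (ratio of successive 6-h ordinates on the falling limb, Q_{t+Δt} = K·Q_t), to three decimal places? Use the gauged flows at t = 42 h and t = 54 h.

Using the recession-limb readings at t = 42 h and t = 54 h: Q falls from 62 to 44 cfs over 2 intervals.
K = (Q₂/Q₁)^(1/2) = (44/62)^(1/2) = 0.842.

K ≈ 0.842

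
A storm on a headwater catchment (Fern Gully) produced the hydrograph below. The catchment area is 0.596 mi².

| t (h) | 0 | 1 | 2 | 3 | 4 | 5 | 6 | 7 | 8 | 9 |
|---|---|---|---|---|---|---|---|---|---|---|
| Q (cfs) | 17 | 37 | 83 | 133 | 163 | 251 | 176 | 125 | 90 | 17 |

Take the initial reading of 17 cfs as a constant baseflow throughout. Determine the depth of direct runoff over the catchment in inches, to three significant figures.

Direct runoff: 0.0, 20.0, 66.0, 116.0, 146.0, 234.0, 159.0, 108.0, 73.0, 0.0 cfs; ΣQ_DR = 922.0 cfs.
V = ΣQ_DR · Δt = 922.0 × 3600 s = 3.319 × 10^6 ft³.
Over A = 0.596 mi², depth = V / A = 2.40 in.

d ≈ 2.40 in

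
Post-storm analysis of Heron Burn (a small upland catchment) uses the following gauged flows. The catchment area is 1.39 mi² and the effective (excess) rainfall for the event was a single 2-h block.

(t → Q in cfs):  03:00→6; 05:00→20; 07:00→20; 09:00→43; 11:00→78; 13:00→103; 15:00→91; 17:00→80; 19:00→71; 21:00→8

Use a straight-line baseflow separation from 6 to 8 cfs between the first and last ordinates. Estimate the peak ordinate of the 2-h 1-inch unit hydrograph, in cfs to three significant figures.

U_p ≈ 95.6 cfs

Direct runoff: 0.00, 13.78, 13.56, 36.33, 71.11, 95.89, 83.67, 72.44, 63.22, 0.00 cfs; ΣQ_DR = 450.0 cfs, peak = 95.89 cfs.
Runoff depth d = ΣQ_DR·Δt / A = 450.0 × 7200 / (1.39 mi²) = 1.003 in.
The 1-inch UH is the DRH scaled by (1 in)/d, so U_p = 95.89 × 1/1.003 = 95.6 cfs.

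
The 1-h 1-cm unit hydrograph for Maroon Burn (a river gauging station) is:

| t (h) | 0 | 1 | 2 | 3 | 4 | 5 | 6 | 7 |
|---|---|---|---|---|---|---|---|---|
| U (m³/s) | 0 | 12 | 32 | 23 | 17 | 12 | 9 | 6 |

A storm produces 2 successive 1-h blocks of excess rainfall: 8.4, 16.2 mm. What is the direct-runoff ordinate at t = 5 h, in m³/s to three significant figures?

Q ≈ 37.6 m³/s

By discrete convolution, Q_j = Σ (P_i / 10 mm) · U_{j−i}.
At t = 5 h (j=5): Q = (8.4/10)·12 + (16.2/10)·17 = 37.6 m³/s.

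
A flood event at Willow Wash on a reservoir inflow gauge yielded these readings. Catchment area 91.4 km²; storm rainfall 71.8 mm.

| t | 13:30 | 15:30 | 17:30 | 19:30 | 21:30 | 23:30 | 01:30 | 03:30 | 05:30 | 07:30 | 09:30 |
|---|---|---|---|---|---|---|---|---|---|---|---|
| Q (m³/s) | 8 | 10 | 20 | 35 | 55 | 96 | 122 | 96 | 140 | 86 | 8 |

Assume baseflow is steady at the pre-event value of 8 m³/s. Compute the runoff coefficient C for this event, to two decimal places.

C ≈ 0.65

ΣQ_DR = 588.0 m³/s; V = ΣQ_DR·Δt = 4.234 × 10^6 m³.
Runoff depth d = V / A = 46.32 mm.
C = d / P = 46.32 / 71.8 = 0.65.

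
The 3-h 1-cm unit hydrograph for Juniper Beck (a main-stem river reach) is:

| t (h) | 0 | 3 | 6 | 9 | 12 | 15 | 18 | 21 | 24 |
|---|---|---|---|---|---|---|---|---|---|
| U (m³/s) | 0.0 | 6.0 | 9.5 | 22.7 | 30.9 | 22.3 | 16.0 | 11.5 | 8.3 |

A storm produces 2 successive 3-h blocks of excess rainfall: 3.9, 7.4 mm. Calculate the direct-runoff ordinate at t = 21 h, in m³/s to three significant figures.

By discrete convolution, Q_j = Σ (P_i / 10 mm) · U_{j−i}.
At t = 21 h (j=7): Q = (3.9/10)·11.5 + (7.4/10)·16.0 = 16.3 m³/s.

Q ≈ 16.3 m³/s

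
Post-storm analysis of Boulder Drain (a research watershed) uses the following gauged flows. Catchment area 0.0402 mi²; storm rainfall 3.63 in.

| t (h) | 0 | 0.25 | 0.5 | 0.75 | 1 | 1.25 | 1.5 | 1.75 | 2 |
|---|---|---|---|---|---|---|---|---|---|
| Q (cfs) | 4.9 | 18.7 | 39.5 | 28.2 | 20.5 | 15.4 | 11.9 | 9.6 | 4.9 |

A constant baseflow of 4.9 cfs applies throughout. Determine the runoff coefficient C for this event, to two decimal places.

ΣQ_DR = 109.5 cfs; V = ΣQ_DR·Δt = 98550 ft³.
Runoff depth d = V / A = 1.055 in.
C = d / P = 1.055 / 3.63 = 0.29.

C ≈ 0.29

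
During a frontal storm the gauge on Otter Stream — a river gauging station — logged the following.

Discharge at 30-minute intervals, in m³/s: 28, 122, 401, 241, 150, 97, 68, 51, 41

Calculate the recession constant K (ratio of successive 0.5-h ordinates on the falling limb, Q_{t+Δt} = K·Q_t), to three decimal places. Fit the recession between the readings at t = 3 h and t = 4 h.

Using the recession-limb readings at t = 3 h and t = 4 h: Q falls from 68 to 41 m³/s over 2 intervals.
K = (Q₂/Q₁)^(1/2) = (41/68)^(1/2) = 0.776.

K ≈ 0.776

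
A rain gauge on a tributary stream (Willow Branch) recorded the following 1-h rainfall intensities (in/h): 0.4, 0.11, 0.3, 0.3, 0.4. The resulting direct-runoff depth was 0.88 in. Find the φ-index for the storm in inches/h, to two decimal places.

Only the 4 blocks with intensity above φ contribute runoff: 0.4, 0.3, 0.3, 0.4 in/h.
Σ(I−φ)·Δt = d  ⇒  (0.4+0.3+0.3+0.4 − 4φ)·1 = 0.88
φ = (1.400 − 0.88/1) / 4 = 0.13 in/h.

φ ≈ 0.13 in/h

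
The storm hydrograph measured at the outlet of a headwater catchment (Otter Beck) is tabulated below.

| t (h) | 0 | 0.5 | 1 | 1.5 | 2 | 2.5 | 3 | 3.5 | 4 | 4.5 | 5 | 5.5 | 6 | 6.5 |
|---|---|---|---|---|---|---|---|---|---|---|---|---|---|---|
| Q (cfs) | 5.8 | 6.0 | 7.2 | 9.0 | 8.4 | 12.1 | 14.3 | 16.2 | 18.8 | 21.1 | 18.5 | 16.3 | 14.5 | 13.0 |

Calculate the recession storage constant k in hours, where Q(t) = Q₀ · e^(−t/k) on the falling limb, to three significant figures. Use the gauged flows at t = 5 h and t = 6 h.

k ≈ 4.10 h

On the falling limb, Q drops from 18.5 to 14.5 cfs between t = 5 h and t = 6 h (Δt = 1 h).
k = −Δt / ln(Q₂/Q₁) = −1 / ln(14.5/18.5) = 4.10 h.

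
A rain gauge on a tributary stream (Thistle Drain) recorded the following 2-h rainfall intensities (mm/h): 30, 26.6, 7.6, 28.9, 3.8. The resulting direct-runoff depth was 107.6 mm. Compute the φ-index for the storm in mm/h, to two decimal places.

Only the 3 blocks with intensity above φ contribute runoff: 30, 26.6, 28.9 mm/h.
Σ(I−φ)·Δt = d  ⇒  (30+26.6+28.9 − 3φ)·2 = 107.6
φ = (85.50 − 107.6/2) / 3 = 10.57 mm/h.

φ ≈ 10.57 mm/h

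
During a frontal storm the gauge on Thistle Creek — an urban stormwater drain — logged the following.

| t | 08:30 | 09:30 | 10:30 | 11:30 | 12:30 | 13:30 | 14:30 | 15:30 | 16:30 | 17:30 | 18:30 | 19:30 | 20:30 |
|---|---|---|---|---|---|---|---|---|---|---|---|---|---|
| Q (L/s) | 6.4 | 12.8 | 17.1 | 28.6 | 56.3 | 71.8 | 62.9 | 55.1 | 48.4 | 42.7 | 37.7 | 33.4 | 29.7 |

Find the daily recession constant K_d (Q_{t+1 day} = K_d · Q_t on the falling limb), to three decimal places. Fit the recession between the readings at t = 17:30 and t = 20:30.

K_d ≈ 0.055

Between t = 17:30 and t = 20:30 the flow falls from 42.7 to 29.7 L/s over 3×1 h = 3 h.
Per-interval ratio K = (29.7/42.7)^(1/3) = 0.8860; K_d = K^(24/1) = 0.055.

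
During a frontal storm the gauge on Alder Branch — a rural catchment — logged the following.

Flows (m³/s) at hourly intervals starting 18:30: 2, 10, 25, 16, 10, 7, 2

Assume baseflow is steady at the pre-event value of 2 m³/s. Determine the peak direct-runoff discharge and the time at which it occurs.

Q_p = 23.0 m³/s at t = 20:30

Subtracting baseflow gives direct-runoff ordinates: 0.0, 8.0, 23.0, 14.0, 8.0, 5.0, 0.0 m³/s.
The maximum is 23.0 m³/s, occurring at the reading for t = 20:30.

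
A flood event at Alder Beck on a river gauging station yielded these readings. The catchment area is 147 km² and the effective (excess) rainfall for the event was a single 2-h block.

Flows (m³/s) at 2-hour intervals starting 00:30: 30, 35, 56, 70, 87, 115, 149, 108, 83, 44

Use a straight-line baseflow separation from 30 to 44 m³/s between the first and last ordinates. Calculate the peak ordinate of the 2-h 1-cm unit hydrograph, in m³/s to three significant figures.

Direct runoff: 0.00, 3.44, 22.89, 35.33, 50.78, 77.22, 109.67, 67.11, 40.56, 0.00 m³/s; ΣQ_DR = 407.0 m³/s, peak = 109.67 m³/s.
Runoff depth d = ΣQ_DR·Δt / A = 407.0 × 7200 / (147 km²) = 19.93 mm.
The 1-cm UH is the DRH scaled by (10 mm)/d, so U_p = 109.67 × 10/19.93 = 55.0 m³/s.

U_p ≈ 55.0 m³/s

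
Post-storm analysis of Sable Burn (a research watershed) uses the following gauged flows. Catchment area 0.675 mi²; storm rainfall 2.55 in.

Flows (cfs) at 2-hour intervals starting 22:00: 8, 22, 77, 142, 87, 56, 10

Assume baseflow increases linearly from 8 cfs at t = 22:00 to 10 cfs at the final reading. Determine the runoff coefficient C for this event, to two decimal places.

C ≈ 0.61

ΣQ_DR = 339.0 cfs; V = ΣQ_DR·Δt = 2.441 × 10^6 ft³.
Runoff depth d = V / A = 1.556 in.
C = d / P = 1.556 / 2.55 = 0.61.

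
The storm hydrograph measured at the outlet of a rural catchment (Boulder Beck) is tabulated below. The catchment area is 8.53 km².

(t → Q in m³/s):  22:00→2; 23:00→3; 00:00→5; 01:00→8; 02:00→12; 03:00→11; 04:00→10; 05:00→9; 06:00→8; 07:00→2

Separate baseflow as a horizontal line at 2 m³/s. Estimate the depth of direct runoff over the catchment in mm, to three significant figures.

d ≈ 21.1 mm

Direct runoff: 0.0, 1.0, 3.0, 6.0, 10.0, 9.0, 8.0, 7.0, 6.0, 0.0 m³/s; ΣQ_DR = 50.00 m³/s.
V = ΣQ_DR · Δt = 50.00 × 3600 s = 1.800 × 10^5 m³.
Over A = 8.53 km², depth = V / A = 21.1 mm.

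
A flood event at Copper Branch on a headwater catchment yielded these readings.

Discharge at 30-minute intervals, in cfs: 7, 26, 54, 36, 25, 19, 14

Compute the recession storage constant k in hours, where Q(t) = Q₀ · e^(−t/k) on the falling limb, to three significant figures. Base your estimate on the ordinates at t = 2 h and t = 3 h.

On the falling limb, Q drops from 25 to 14 cfs between t = 2 h and t = 3 h (Δt = 1 h).
k = −Δt / ln(Q₂/Q₁) = −1 / ln(14/25) = 1.72 h.

k ≈ 1.72 h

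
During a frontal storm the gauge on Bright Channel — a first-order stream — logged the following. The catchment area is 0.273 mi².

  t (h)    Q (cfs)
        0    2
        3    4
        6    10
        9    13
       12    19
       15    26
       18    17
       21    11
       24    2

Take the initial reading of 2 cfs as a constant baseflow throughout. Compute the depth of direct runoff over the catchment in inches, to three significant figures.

Direct runoff: 0.0, 2.0, 8.0, 11.0, 17.0, 24.0, 15.0, 9.0, 0.0 cfs; ΣQ_DR = 86.00 cfs.
V = ΣQ_DR · Δt = 86.00 × 10800 s = 9.288 × 10^5 ft³.
Over A = 0.273 mi², depth = V / A = 1.46 in.

d ≈ 1.46 in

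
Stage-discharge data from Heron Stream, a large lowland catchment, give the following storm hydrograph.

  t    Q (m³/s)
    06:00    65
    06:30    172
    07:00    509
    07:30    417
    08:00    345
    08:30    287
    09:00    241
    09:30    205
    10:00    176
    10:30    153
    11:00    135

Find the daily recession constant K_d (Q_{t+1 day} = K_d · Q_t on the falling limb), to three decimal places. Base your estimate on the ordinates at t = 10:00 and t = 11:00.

Between t = 10:00 and t = 11:00 the flow falls from 176 to 135 m³/s over 2×0.5 h = 1 h.
Per-interval ratio K = (135/176)^(1/2) = 0.8758; K_d = K^(24/0.5) = 0.002.

K_d ≈ 0.002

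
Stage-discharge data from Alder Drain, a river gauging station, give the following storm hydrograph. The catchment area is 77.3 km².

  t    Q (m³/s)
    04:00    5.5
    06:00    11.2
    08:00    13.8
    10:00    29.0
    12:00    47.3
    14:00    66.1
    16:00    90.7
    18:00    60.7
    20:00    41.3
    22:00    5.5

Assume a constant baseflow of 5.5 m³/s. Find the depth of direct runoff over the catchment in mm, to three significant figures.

Direct runoff: 0.0, 5.7, 8.3, 23.5, 41.8, 60.6, 85.2, 55.2, 35.8, 0.0 m³/s; ΣQ_DR = 316.1 m³/s.
V = ΣQ_DR · Δt = 316.1 × 7200 s = 2.276 × 10^6 m³.
Over A = 77.3 km², depth = V / A = 29.4 mm.

d ≈ 29.4 mm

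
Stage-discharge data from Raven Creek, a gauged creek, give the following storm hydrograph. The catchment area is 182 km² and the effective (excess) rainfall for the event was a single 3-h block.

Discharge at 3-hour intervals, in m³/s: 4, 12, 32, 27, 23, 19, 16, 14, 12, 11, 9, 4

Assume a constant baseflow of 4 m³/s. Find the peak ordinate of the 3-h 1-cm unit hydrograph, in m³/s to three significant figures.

U_p ≈ 35.0 m³/s

Direct runoff: 0.0, 8.0, 28.0, 23.0, 19.0, 15.0, 12.0, 10.0, 8.0, 7.0, 5.0, 0.0 m³/s; ΣQ_DR = 135.0 m³/s, peak = 28.0 m³/s.
Runoff depth d = ΣQ_DR·Δt / A = 135.0 × 10800 / (182 km²) = 8.011 mm.
The 1-cm UH is the DRH scaled by (10 mm)/d, so U_p = 28.0 × 10/8.011 = 35.0 m³/s.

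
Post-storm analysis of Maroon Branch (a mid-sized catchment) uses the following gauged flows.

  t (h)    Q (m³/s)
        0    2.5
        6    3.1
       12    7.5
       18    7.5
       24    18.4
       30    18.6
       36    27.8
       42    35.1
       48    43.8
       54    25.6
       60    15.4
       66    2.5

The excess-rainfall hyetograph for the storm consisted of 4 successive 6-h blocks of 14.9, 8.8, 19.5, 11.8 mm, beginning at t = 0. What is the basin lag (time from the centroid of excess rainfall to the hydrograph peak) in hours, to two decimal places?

Centroid of excess rainfall: t_c = Σ P_i·t̄_i / ΣP_i = 12.0764 h (block centres at 3, 9, 15, 21 h).
Hydrograph peak occurs at t = 48 h, so basin lag t_L = 48 − 12.0764 = 35.92 h.

t_L ≈ 35.92 h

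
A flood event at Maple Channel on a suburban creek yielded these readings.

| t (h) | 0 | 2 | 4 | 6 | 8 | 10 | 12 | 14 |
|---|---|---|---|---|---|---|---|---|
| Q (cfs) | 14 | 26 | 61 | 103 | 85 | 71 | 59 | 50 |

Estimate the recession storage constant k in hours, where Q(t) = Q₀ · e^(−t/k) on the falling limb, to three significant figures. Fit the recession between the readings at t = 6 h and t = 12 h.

k ≈ 10.8 h

On the falling limb, Q drops from 103 to 59 cfs between t = 6 h and t = 12 h (Δt = 6 h).
k = −Δt / ln(Q₂/Q₁) = −6 / ln(59/103) = 10.8 h.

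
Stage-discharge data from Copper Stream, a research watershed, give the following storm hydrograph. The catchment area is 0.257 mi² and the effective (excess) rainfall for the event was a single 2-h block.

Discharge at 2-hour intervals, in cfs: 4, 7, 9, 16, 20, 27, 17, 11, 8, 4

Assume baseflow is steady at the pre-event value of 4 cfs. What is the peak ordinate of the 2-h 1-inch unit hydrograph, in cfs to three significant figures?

Direct runoff: 0.0, 3.0, 5.0, 12.0, 16.0, 23.0, 13.0, 7.0, 4.0, 0.0 cfs; ΣQ_DR = 83.00 cfs, peak = 23.0 cfs.
Runoff depth d = ΣQ_DR·Δt / A = 83.00 × 7200 / (0.257 mi²) = 1.001 in.
The 1-inch UH is the DRH scaled by (1 in)/d, so U_p = 23.0 × 1/1.001 = 23.0 cfs.

U_p ≈ 23.0 cfs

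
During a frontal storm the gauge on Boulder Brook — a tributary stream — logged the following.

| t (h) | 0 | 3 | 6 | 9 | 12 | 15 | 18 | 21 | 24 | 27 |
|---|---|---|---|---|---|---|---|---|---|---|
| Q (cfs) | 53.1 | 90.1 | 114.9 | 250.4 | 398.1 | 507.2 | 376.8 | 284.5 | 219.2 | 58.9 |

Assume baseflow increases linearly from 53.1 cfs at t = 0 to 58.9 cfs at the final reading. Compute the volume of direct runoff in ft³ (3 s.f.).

V ≈ 1.94 × 10^7 ft³

Direct-runoff ordinates (Q − Q_b): 0.00, 36.36, 60.51, 195.37, 342.42, 450.88, 319.83, 226.89, 160.94, 0.00 cfs.
ΣQ_DR = 1793 cfs.
With Δt = 3 h = 10800 s, V = ΣQ_DR · Δt = 1793 × 10800 = 1.94 × 10^7 ft³.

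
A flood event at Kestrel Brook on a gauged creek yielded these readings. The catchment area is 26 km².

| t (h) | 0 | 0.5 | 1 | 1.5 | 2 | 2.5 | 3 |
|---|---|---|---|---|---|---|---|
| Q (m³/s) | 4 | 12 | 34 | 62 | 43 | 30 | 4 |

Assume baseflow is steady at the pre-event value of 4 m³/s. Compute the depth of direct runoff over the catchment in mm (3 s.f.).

Direct runoff: 0.0, 8.0, 30.0, 58.0, 39.0, 26.0, 0.0 m³/s; ΣQ_DR = 161.0 m³/s.
V = ΣQ_DR · Δt = 161.0 × 1800 s = 2.898 × 10^5 m³.
Over A = 26 km², depth = V / A = 11.1 mm.

d ≈ 11.1 mm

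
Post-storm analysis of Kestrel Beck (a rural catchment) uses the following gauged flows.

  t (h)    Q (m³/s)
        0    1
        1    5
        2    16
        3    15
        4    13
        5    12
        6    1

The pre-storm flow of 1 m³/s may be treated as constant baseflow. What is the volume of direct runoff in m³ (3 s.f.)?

Direct-runoff ordinates (Q − Q_b): 0.0, 4.0, 15.0, 14.0, 12.0, 11.0, 0.0 m³/s.
ΣQ_DR = 56.00 m³/s.
With Δt = 1 h = 3600 s, V = ΣQ_DR · Δt = 56.00 × 3600 = 2.02 × 10^5 m³.

V ≈ 2.02 × 10^5 m³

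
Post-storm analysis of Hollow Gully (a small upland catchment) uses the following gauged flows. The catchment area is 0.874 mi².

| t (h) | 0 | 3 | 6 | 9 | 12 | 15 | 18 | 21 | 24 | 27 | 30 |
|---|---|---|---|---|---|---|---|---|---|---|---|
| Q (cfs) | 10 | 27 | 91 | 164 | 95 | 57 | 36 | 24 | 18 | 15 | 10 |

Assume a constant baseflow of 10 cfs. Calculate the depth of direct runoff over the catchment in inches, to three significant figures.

Direct runoff: 0.0, 17.0, 81.0, 154.0, 85.0, 47.0, 26.0, 14.0, 8.0, 5.0, 0.0 cfs; ΣQ_DR = 437.0 cfs.
V = ΣQ_DR · Δt = 437.0 × 10800 s = 4.720 × 10^6 ft³.
Over A = 0.874 mi², depth = V / A = 2.32 in.

d ≈ 2.32 in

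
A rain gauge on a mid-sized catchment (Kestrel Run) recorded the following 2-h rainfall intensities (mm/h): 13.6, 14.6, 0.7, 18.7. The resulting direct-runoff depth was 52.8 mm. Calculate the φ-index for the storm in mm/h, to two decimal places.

φ ≈ 6.83 mm/h

Only the 3 blocks with intensity above φ contribute runoff: 13.6, 14.6, 18.7 mm/h.
Σ(I−φ)·Δt = d  ⇒  (13.6+14.6+18.7 − 3φ)·2 = 52.8
φ = (46.90 − 52.8/2) / 3 = 6.83 mm/h.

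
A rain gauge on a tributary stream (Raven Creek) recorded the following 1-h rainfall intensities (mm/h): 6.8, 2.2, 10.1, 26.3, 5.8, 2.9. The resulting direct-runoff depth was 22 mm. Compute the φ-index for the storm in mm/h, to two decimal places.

φ ≈ 7.20 mm/h

Only the 2 blocks with intensity above φ contribute runoff: 10.1, 26.3 mm/h.
Σ(I−φ)·Δt = d  ⇒  (10.1+26.3 − 2φ)·1 = 22
φ = (36.40 − 22/1) / 2 = 7.20 mm/h.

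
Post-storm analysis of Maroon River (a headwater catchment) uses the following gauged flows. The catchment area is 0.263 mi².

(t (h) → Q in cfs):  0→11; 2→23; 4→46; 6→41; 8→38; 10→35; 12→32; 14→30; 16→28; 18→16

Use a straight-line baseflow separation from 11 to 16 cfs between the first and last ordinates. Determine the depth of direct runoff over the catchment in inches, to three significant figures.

d ≈ 1.94 in

Direct runoff: 0.00, 11.44, 33.89, 28.33, 24.78, 21.22, 17.67, 15.11, 12.56, 0.00 cfs; ΣQ_DR = 165.0 cfs.
V = ΣQ_DR · Δt = 165.0 × 7200 s = 1.188 × 10^6 ft³.
Over A = 0.263 mi², depth = V / A = 1.94 in.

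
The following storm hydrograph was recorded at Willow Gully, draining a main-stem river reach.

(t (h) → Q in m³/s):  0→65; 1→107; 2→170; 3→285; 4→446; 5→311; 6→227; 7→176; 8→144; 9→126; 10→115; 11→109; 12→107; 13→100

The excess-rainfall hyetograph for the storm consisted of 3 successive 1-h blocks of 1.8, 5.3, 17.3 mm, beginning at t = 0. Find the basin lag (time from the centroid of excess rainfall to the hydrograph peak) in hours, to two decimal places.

t_L ≈ 1.86 h

Centroid of excess rainfall: t_c = Σ P_i·t̄_i / ΣP_i = 2.1352 h (block centres at 0.5, 1.5, 2.5 h).
Hydrograph peak occurs at t = 4 h, so basin lag t_L = 4 − 2.1352 = 1.86 h.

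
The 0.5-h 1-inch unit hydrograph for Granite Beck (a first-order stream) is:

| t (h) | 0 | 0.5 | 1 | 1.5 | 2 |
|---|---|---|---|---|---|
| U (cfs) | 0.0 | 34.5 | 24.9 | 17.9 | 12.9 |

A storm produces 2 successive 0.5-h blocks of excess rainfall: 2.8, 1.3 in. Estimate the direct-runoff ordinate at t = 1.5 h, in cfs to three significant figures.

By discrete convolution, Q_j = Σ (P_i / 1 in) · U_{j−i}.
At t = 1.5 h (j=3): Q = (2.8/1)·17.9 + (1.3/1)·24.9 = 82.5 cfs.

Q ≈ 82.5 cfs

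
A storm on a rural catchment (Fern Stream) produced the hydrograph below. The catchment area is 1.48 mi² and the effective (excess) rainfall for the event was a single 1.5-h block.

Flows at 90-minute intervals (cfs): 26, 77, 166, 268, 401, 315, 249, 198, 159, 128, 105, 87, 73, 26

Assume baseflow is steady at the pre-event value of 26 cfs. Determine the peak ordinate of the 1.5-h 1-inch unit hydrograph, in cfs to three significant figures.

Direct runoff: 0.0, 51.0, 140.0, 242.0, 375.0, 289.0, 223.0, 172.0, 133.0, 102.0, 79.0, 61.0, 47.0, 0.0 cfs; ΣQ_DR = 1914 cfs, peak = 375.0 cfs.
Runoff depth d = ΣQ_DR·Δt / A = 1914 × 5400 / (1.48 mi²) = 3.006 in.
The 1-inch UH is the DRH scaled by (1 in)/d, so U_p = 375.0 × 1/3.006 = 125 cfs.

U_p ≈ 125 cfs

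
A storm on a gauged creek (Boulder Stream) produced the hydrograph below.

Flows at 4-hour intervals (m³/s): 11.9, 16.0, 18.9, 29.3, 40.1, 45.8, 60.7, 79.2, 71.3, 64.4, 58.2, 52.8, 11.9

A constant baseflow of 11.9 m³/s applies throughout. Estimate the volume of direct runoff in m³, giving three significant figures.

V ≈ 5.84 × 10^6 m³

Direct-runoff ordinates (Q − Q_b): 0.0, 4.1, 7.0, 17.4, 28.2, 33.9, 48.8, 67.3, 59.4, 52.5, 46.3, 40.9, 0.0 m³/s.
ΣQ_DR = 405.8 m³/s.
With Δt = 4 h = 14400 s, V = ΣQ_DR · Δt = 405.8 × 14400 = 5.84 × 10^6 m³.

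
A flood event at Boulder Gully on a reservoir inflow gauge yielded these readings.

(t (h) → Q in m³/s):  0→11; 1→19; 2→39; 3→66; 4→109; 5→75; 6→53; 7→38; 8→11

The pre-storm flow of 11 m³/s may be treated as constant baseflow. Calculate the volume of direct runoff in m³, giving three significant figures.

V ≈ 1.16 × 10^6 m³

Direct-runoff ordinates (Q − Q_b): 0.0, 8.0, 28.0, 55.0, 98.0, 64.0, 42.0, 27.0, 0.0 m³/s.
ΣQ_DR = 322.0 m³/s.
With Δt = 1 h = 3600 s, V = ΣQ_DR · Δt = 322.0 × 3600 = 1.16 × 10^6 m³.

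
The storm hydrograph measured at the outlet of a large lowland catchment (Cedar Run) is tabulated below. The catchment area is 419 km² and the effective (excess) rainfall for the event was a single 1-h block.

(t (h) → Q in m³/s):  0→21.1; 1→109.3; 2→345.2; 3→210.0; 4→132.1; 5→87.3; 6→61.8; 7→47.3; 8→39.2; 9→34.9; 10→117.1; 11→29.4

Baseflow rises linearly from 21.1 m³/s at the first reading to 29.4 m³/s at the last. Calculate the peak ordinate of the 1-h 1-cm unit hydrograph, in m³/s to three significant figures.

Direct runoff: 0.00, 87.45, 322.59, 186.64, 107.98, 62.43, 36.17, 20.92, 12.06, 7.01, 88.45, 0.00 m³/s; ΣQ_DR = 931.7 m³/s, peak = 322.59 m³/s.
Runoff depth d = ΣQ_DR·Δt / A = 931.7 × 3600 / (419 km²) = 8.005 mm.
The 1-cm UH is the DRH scaled by (10 mm)/d, so U_p = 322.59 × 10/8.005 = 403 m³/s.

U_p ≈ 403 m³/s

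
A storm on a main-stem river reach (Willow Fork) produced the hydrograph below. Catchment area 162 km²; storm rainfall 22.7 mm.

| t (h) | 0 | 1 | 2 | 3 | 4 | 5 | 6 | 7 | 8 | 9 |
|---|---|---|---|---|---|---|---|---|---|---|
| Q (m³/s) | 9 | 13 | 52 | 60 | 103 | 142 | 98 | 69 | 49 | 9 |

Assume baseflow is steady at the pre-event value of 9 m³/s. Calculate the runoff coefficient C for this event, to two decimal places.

C ≈ 0.50

ΣQ_DR = 514.0 m³/s; V = ΣQ_DR·Δt = 1.850 × 10^6 m³.
Runoff depth d = V / A = 11.42 mm.
C = d / P = 11.42 / 22.7 = 0.50.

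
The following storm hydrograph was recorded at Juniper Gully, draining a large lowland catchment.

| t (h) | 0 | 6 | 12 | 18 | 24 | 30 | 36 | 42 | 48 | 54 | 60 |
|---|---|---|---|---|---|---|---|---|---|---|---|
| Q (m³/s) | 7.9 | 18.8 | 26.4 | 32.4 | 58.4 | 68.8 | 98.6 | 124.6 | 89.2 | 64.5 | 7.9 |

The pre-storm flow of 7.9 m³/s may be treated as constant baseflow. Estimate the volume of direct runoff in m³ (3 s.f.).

Direct-runoff ordinates (Q − Q_b): 0.0, 10.9, 18.5, 24.5, 50.5, 60.9, 90.7, 116.7, 81.3, 56.6, 0.0 m³/s.
ΣQ_DR = 510.6 m³/s.
With Δt = 6 h = 21600 s, V = ΣQ_DR · Δt = 510.6 × 21600 = 1.10 × 10^7 m³.

V ≈ 1.10 × 10^7 m³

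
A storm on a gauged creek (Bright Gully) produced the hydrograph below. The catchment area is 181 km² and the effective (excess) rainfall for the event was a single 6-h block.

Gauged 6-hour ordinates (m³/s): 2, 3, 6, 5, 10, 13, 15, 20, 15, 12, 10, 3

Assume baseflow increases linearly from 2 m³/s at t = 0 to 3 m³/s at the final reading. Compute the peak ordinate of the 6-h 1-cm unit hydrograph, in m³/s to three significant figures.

U_p ≈ 17.3 m³/s

Direct runoff: 0.00, 0.91, 3.82, 2.73, 7.64, 10.55, 12.45, 17.36, 12.27, 9.18, 7.09, 0.00 m³/s; ΣQ_DR = 84.00 m³/s, peak = 17.36 m³/s.
Runoff depth d = ΣQ_DR·Δt / A = 84.00 × 21600 / (181 km²) = 10.02 mm.
The 1-cm UH is the DRH scaled by (10 mm)/d, so U_p = 17.36 × 10/10.02 = 17.3 m³/s.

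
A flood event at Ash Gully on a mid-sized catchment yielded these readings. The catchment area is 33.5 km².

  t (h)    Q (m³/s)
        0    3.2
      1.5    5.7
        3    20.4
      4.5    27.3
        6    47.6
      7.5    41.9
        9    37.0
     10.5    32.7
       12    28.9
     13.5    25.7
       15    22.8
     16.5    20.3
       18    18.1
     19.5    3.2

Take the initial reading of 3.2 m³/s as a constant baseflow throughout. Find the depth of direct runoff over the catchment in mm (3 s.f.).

Direct runoff: 0.0, 2.5, 17.2, 24.1, 44.4, 38.7, 33.8, 29.5, 25.7, 22.5, 19.6, 17.1, 14.9, 0.0 m³/s; ΣQ_DR = 290.0 m³/s.
V = ΣQ_DR · Δt = 290.0 × 5400 s = 1.566 × 10^6 m³.
Over A = 33.5 km², depth = V / A = 46.7 mm.

d ≈ 46.7 mm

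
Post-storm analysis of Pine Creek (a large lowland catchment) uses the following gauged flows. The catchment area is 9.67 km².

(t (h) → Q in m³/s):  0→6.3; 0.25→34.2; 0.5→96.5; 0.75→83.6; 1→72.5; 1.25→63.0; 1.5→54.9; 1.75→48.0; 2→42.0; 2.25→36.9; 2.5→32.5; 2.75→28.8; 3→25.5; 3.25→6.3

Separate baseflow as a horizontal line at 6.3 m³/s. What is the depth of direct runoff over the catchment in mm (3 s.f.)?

d ≈ 50.5 mm

Direct runoff: 0.0, 27.9, 90.2, 77.3, 66.2, 56.7, 48.6, 41.7, 35.7, 30.6, 26.2, 22.5, 19.2, 0.0 m³/s; ΣQ_DR = 542.8 m³/s.
V = ΣQ_DR · Δt = 542.8 × 900 s = 4.885 × 10^5 m³.
Over A = 9.67 km², depth = V / A = 50.5 mm.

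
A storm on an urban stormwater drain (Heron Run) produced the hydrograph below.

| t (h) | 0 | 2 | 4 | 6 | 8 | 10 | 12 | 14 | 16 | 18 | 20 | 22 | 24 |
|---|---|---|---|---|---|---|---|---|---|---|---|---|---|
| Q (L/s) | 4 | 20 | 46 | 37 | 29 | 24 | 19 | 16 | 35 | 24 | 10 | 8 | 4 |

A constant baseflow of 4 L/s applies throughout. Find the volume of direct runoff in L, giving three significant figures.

Direct-runoff ordinates (Q − Q_b): 0.0, 16.0, 42.0, 33.0, 25.0, 20.0, 15.0, 12.0, 31.0, 20.0, 6.0, 4.0, 0.0 L/s.
ΣQ_DR = 224.0 L/s.
With Δt = 2 h = 7200 s, V = ΣQ_DR · Δt = 224.0 × 7200 = 1.61 × 10^6 L.

V ≈ 1.61 × 10^6 L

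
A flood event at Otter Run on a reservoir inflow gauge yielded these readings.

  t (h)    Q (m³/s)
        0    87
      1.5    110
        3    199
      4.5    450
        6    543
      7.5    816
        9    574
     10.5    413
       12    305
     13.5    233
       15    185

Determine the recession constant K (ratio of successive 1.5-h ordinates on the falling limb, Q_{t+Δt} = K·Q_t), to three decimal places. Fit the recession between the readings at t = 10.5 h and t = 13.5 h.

K ≈ 0.751

Using the recession-limb readings at t = 10.5 h and t = 13.5 h: Q falls from 413 to 233 m³/s over 2 intervals.
K = (Q₂/Q₁)^(1/2) = (233/413)^(1/2) = 0.751.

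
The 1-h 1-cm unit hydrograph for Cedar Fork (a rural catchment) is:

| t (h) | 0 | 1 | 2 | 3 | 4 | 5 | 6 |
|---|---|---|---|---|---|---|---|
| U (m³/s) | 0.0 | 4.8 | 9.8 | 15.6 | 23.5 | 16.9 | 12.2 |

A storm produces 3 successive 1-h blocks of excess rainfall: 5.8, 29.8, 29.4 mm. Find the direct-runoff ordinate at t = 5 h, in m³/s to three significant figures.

By discrete convolution, Q_j = Σ (P_i / 10 mm) · U_{j−i}.
At t = 5 h (j=5): Q = (5.8/10)·16.9 + (29.8/10)·23.5 + (29.4/10)·15.6 = 126 m³/s.

Q ≈ 126 m³/s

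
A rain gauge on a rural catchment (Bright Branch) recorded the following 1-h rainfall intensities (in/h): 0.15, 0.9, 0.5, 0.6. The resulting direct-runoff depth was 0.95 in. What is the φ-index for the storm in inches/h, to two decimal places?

Only the 3 blocks with intensity above φ contribute runoff: 0.9, 0.5, 0.6 in/h.
Σ(I−φ)·Δt = d  ⇒  (0.9+0.5+0.6 − 3φ)·1 = 0.95
φ = (2.000 − 0.95/1) / 3 = 0.35 in/h.

φ ≈ 0.35 in/h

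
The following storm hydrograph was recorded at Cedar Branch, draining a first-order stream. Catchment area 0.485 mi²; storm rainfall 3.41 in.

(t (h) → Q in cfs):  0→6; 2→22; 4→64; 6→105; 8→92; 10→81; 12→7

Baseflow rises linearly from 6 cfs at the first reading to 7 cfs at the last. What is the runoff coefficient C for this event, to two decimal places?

ΣQ_DR = 331.5 cfs; V = ΣQ_DR·Δt = 2.387 × 10^6 ft³.
Runoff depth d = V / A = 2.118 in.
C = d / P = 2.118 / 3.41 = 0.62.

C ≈ 0.62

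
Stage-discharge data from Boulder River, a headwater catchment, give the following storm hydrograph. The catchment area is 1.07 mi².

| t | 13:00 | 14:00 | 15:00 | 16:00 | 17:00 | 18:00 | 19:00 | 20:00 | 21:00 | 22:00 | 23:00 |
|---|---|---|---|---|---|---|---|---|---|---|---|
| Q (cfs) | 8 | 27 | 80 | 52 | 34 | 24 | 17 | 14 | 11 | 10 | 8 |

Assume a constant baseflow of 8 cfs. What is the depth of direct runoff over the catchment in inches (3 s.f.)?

d ≈ 0.285 in

Direct runoff: 0.0, 19.0, 72.0, 44.0, 26.0, 16.0, 9.0, 6.0, 3.0, 2.0, 0.0 cfs; ΣQ_DR = 197.0 cfs.
V = ΣQ_DR · Δt = 197.0 × 3600 s = 7.092 × 10^5 ft³.
Over A = 1.07 mi², depth = V / A = 0.285 in.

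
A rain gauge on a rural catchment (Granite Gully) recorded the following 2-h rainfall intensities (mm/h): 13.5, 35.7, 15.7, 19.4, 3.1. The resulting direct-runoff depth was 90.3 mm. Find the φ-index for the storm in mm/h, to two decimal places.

φ ≈ 9.79 mm/h

Only the 4 blocks with intensity above φ contribute runoff: 13.5, 35.7, 15.7, 19.4 mm/h.
Σ(I−φ)·Δt = d  ⇒  (13.5+35.7+15.7+19.4 − 4φ)·2 = 90.3
φ = (84.30 − 90.3/2) / 4 = 9.79 mm/h.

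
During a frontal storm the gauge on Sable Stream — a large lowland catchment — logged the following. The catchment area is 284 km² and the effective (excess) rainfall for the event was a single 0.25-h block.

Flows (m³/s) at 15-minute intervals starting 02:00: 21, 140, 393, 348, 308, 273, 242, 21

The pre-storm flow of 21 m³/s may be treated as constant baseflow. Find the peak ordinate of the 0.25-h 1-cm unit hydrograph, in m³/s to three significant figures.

Direct runoff: 0.0, 119.0, 372.0, 327.0, 287.0, 252.0, 221.0, 0.0 m³/s; ΣQ_DR = 1578 m³/s, peak = 372.0 m³/s.
Runoff depth d = ΣQ_DR·Δt / A = 1578 × 900 / (284 km²) = 5.001 mm.
The 1-cm UH is the DRH scaled by (10 mm)/d, so U_p = 372.0 × 10/5.001 = 744 m³/s.

U_p ≈ 744 m³/s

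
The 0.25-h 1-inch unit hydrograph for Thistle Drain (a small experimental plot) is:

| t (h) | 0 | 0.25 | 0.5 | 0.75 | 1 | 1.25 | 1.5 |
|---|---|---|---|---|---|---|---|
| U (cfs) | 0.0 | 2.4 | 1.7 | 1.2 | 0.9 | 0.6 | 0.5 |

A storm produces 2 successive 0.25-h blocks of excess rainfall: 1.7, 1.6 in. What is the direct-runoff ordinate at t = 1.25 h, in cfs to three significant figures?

By discrete convolution, Q_j = Σ (P_i / 1 in) · U_{j−i}.
At t = 1.25 h (j=5): Q = (1.7/1)·0.6 + (1.6/1)·0.9 = 2.46 cfs.

Q ≈ 2.46 cfs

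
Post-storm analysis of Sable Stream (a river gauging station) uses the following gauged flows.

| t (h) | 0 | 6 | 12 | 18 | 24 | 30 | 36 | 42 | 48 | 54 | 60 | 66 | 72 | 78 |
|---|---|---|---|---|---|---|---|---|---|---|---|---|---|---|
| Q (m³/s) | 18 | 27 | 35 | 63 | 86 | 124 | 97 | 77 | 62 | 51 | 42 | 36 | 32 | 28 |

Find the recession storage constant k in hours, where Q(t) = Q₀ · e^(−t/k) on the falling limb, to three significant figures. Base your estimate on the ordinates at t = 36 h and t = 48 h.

On the falling limb, Q drops from 97 to 62 m³/s between t = 36 h and t = 48 h (Δt = 12 h).
k = −Δt / ln(Q₂/Q₁) = −12 / ln(62/97) = 26.8 h.

k ≈ 26.8 h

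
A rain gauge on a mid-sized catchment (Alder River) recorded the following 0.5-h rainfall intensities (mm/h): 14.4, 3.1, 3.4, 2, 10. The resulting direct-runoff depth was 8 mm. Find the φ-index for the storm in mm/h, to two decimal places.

φ ≈ 4.20 mm/h

Only the 2 blocks with intensity above φ contribute runoff: 14.4, 10 mm/h.
Σ(I−φ)·Δt = d  ⇒  (14.4+10 − 2φ)·0.5 = 8
φ = (24.40 − 8/0.5) / 2 = 4.20 mm/h.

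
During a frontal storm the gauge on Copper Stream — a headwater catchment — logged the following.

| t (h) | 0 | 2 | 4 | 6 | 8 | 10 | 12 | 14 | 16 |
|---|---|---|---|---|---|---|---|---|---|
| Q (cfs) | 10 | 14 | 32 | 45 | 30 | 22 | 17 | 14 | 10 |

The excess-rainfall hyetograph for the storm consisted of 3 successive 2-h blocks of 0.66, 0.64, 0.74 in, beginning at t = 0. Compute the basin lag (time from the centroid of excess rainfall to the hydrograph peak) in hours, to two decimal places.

t_L ≈ 2.92 h

Centroid of excess rainfall: t_c = Σ P_i·t̄_i / ΣP_i = 3.0784 h (block centres at 1, 3, 5 h).
Hydrograph peak occurs at t = 6 h, so basin lag t_L = 6 − 3.0784 = 2.92 h.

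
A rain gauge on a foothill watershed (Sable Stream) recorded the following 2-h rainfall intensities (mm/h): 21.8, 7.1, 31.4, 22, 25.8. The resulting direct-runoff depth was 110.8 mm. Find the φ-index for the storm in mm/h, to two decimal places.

φ ≈ 11.40 mm/h

Only the 4 blocks with intensity above φ contribute runoff: 21.8, 31.4, 22, 25.8 mm/h.
Σ(I−φ)·Δt = d  ⇒  (21.8+31.4+22+25.8 − 4φ)·2 = 110.8
φ = (101.0 − 110.8/2) / 4 = 11.40 mm/h.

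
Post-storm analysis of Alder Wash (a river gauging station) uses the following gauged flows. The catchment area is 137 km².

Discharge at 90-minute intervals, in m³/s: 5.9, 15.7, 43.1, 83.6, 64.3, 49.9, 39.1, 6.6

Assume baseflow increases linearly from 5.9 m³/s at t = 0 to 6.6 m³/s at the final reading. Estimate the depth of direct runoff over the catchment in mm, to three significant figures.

Direct runoff: 0.00, 9.70, 37.00, 77.40, 58.00, 43.50, 32.60, 0.00 m³/s; ΣQ_DR = 258.2 m³/s.
V = ΣQ_DR · Δt = 258.2 × 5400 s = 1.394 × 10^6 m³.
Over A = 137 km², depth = V / A = 10.2 mm.

d ≈ 10.2 mm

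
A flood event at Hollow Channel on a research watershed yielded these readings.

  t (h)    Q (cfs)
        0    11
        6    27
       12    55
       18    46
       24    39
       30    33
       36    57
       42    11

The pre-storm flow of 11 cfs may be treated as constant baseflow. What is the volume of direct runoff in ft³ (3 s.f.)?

Direct-runoff ordinates (Q − Q_b): 0.0, 16.0, 44.0, 35.0, 28.0, 22.0, 46.0, 0.0 cfs.
ΣQ_DR = 191.0 cfs.
With Δt = 6 h = 21600 s, V = ΣQ_DR · Δt = 191.0 × 21600 = 4.13 × 10^6 ft³.

V ≈ 4.13 × 10^6 ft³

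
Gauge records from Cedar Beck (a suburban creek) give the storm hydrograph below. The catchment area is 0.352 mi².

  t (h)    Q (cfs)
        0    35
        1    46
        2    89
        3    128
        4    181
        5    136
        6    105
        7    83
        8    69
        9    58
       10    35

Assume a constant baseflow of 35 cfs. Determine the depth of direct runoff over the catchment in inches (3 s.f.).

d ≈ 2.55 in

Direct runoff: 0.0, 11.0, 54.0, 93.0, 146.0, 101.0, 70.0, 48.0, 34.0, 23.0, 0.0 cfs; ΣQ_DR = 580.0 cfs.
V = ΣQ_DR · Δt = 580.0 × 3600 s = 2.088 × 10^6 ft³.
Over A = 0.352 mi², depth = V / A = 2.55 in.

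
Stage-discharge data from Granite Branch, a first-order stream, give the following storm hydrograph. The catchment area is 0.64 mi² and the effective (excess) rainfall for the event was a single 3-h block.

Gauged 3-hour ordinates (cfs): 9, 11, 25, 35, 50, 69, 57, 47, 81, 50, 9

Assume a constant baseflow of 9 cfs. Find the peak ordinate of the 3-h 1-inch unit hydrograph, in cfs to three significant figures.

Direct runoff: 0.0, 2.0, 16.0, 26.0, 41.0, 60.0, 48.0, 38.0, 72.0, 41.0, 0.0 cfs; ΣQ_DR = 344.0 cfs, peak = 72.0 cfs.
Runoff depth d = ΣQ_DR·Δt / A = 344.0 × 10800 / (0.64 mi²) = 2.499 in.
The 1-inch UH is the DRH scaled by (1 in)/d, so U_p = 72.0 × 1/2.499 = 28.8 cfs.

U_p ≈ 28.8 cfs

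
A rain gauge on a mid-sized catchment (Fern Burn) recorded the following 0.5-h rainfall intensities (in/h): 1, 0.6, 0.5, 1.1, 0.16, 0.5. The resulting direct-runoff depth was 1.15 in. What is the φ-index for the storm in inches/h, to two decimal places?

φ ≈ 0.28 in/h

Only the 5 blocks with intensity above φ contribute runoff: 1, 0.6, 0.5, 1.1, 0.5 in/h.
Σ(I−φ)·Δt = d  ⇒  (1+0.6+0.5+1.1+0.5 − 5φ)·0.5 = 1.15
φ = (3.700 − 1.15/0.5) / 5 = 0.28 in/h.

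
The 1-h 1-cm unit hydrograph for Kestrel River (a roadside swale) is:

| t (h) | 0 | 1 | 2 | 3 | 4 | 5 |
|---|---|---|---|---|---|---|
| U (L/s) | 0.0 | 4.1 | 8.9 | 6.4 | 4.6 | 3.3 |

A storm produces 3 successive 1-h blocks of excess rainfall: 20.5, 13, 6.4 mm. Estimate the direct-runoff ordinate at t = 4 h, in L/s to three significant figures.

Q ≈ 23.4 L/s

By discrete convolution, Q_j = Σ (P_i / 10 mm) · U_{j−i}.
At t = 4 h (j=4): Q = (20.5/10)·4.6 + (13/10)·6.4 + (6.4/10)·8.9 = 23.4 L/s.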